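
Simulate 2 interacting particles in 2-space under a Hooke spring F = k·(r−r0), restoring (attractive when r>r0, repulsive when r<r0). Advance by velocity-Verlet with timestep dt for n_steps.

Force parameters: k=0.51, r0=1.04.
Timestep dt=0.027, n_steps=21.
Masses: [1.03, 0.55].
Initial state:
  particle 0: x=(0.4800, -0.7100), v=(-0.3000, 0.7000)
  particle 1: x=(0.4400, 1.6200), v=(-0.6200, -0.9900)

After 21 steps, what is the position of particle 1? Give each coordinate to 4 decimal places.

(0.0948, 0.9197)

step 0: x0=(0.4800, -0.7100) x1=(0.4400, 1.6200)
step 1: x0=(0.4719, -0.6909) x1=(0.4233, 1.5928)
step 2: x0=(0.4638, -0.6713) x1=(0.4066, 1.5648)
step 3: x0=(0.4557, -0.6513) x1=(0.3899, 1.5360)
step 4: x0=(0.4475, -0.6308) x1=(0.3732, 1.5064)
step 5: x0=(0.4394, -0.6100) x1=(0.3565, 1.4761)
step 6: x0=(0.4312, -0.5888) x1=(0.3399, 1.4450)
step 7: x0=(0.4230, -0.5673) x1=(0.3233, 1.4133)
step 8: x0=(0.4148, -0.5454) x1=(0.3068, 1.3810)
step 9: x0=(0.4066, -0.5231) x1=(0.2903, 1.3480)
step 10: x0=(0.3984, -0.5006) x1=(0.2738, 1.3145)
step 11: x0=(0.3901, -0.4778) x1=(0.2573, 1.2805)
step 12: x0=(0.3818, -0.4547) x1=(0.2409, 1.2459)
step 13: x0=(0.3735, -0.4314) x1=(0.2245, 1.2110)
step 14: x0=(0.3652, -0.4079) x1=(0.2082, 1.1756)
step 15: x0=(0.3569, -0.3842) x1=(0.1919, 1.1398)
step 16: x0=(0.3485, -0.3603) x1=(0.1756, 1.1037)
step 17: x0=(0.3402, -0.3362) x1=(0.1594, 1.0674)
step 18: x0=(0.3318, -0.3121) x1=(0.1432, 1.0307)
step 19: x0=(0.3234, -0.2878) x1=(0.1270, 0.9939)
step 20: x0=(0.3150, -0.2634) x1=(0.1109, 0.9569)
step 21: x0=(0.3065, -0.2389) x1=(0.0948, 0.9197)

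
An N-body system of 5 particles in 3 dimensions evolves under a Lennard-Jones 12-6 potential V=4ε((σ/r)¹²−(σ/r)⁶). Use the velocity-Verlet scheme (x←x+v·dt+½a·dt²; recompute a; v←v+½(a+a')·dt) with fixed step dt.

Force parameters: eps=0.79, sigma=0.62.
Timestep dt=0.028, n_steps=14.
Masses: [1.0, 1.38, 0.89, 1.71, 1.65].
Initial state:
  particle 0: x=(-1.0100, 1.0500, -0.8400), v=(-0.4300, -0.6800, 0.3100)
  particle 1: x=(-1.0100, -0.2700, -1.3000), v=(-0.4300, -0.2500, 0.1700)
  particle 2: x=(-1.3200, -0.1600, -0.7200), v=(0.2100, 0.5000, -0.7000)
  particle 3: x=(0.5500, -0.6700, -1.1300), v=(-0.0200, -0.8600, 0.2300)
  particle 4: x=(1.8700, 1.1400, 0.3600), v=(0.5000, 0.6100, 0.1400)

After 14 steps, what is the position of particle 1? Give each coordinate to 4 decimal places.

step 0: x0=(-1.0100, 1.0500, -0.8400) x1=(-1.0100, -0.2700, -1.3000) x2=(-1.3200, -0.1600, -0.7200) x3=(0.5500, -0.6700, -1.1300) x4=(1.8700, 1.1400, 0.3600)
step 1: x0=(-1.0221, 1.0308, -0.8313) x1=(-1.0213, -0.2772, -1.2966) x2=(-1.3152, -0.1455, -0.7375) x3=(0.5494, -0.6941, -1.1236) x4=(1.8840, 1.1571, 0.3639)
step 2: x0=(-1.0342, 1.0114, -0.8227) x1=(-1.0292, -0.2859, -1.2997) x2=(-1.3157, -0.1284, -0.7449) x3=(0.5488, -0.7181, -1.1171) x4=(1.8980, 1.1742, 0.3678)
step 3: x0=(-1.0463, 0.9916, -0.8140) x1=(-1.0335, -0.2966, -1.3096) x2=(-1.3215, -0.1080, -0.7418) x3=(0.5482, -0.7422, -1.1107) x4=(1.9120, 1.1912, 0.3718)
step 4: x0=(-1.0586, 0.9715, -0.8054) x1=(-1.0363, -0.3081, -1.3224) x2=(-1.3297, -0.0858, -0.7340) x3=(0.5476, -0.7663, -1.1042) x4=(1.9260, 1.2083, 0.3757)
step 5: x0=(-1.0709, 0.9508, -0.7967) x1=(-1.0390, -0.3196, -1.3354) x2=(-1.3377, -0.0630, -0.7261) x3=(0.5470, -0.7903, -1.0978) x4=(1.9400, 1.2254, 0.3796)
step 6: x0=(-1.0834, 0.9295, -0.7881) x1=(-1.0422, -0.3307, -1.3472) x2=(-1.3449, -0.0403, -0.7199) x3=(0.5463, -0.8144, -1.0914) x4=(1.9540, 1.2425, 0.3835)
step 7: x0=(-1.0961, 0.9075, -0.7795) x1=(-1.0461, -0.3410, -1.3576) x2=(-1.3507, -0.0178, -0.7159) x3=(0.5456, -0.8384, -1.0849) x4=(1.9680, 1.2596, 0.3874)
step 8: x0=(-1.1090, 0.8844, -0.7708) x1=(-1.0506, -0.3505, -1.3666) x2=(-1.3552, 0.0046, -0.7142) x3=(0.5449, -0.8624, -1.0785) x4=(1.9820, 1.2766, 0.3913)
step 9: x0=(-1.1222, 0.8601, -0.7621) x1=(-1.0558, -0.3593, -1.3742) x2=(-1.3584, 0.0272, -0.7147) x3=(0.5442, -0.8865, -1.0721) x4=(1.9960, 1.2937, 0.3953)
step 10: x0=(-1.1359, 0.8341, -0.7533) x1=(-1.0615, -0.3673, -1.3805) x2=(-1.3601, 0.0505, -0.7171) x3=(0.5435, -0.9105, -1.0656) x4=(2.0100, 1.3108, 0.3992)
step 11: x0=(-1.1502, 0.8059, -0.7445) x1=(-1.0677, -0.3746, -1.3857) x2=(-1.3605, 0.0750, -0.7214) x3=(0.5428, -0.9345, -1.0592) x4=(2.0240, 1.3279, 0.4031)
step 12: x0=(-1.1651, 0.7753, -0.7356) x1=(-1.0743, -0.3810, -1.3899) x2=(-1.3593, 0.1011, -0.7273) x3=(0.5420, -0.9585, -1.0528) x4=(2.0380, 1.3449, 0.4070)
step 13: x0=(-1.1802, 0.7442, -0.7269) x1=(-1.0813, -0.3868, -1.3930) x2=(-1.3575, 0.1266, -0.7347) x3=(0.5413, -0.9825, -1.0464) x4=(2.0520, 1.3620, 0.4109)
step 14: x0=(-1.1921, 0.7240, -0.7180) x1=(-1.0887, -0.3918, -1.3953) x2=(-1.3586, 0.1387, -0.7436) x3=(0.5405, -1.0065, -1.0399) x4=(2.0660, 1.3791, 0.4149)

(-1.0887, -0.3918, -1.3953)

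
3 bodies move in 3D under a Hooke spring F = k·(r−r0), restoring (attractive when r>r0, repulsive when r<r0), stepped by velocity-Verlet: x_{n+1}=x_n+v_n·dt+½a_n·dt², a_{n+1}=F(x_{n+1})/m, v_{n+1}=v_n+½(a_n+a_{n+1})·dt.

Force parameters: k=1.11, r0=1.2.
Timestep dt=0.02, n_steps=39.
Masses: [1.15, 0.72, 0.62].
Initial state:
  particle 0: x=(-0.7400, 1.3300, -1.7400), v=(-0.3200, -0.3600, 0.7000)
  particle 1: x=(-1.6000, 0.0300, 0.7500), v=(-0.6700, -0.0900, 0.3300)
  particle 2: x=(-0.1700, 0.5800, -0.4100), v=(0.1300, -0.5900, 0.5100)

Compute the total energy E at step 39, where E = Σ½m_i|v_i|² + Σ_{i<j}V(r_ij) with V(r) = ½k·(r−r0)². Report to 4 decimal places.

step 0: x0=(-0.7400, 1.3300, -1.7400) x1=(-1.6000, 0.0300, 0.7500) x2=(-0.1700, 0.5800, -0.4100)
step 1: x0=(-0.7465, 1.3226, -1.7256) x1=(-1.6131, 0.0285, 0.7560) x2=(-0.1676, 0.5682, -0.3998)
step 2: x0=(-0.7531, 1.3149, -1.7106) x1=(-1.6255, 0.0276, 0.7609) x2=(-0.1658, 0.5564, -0.3895)
step 3: x0=(-0.7598, 1.3067, -1.6948) x1=(-1.6373, 0.0273, 0.7645) x2=(-0.1644, 0.5446, -0.3791)
step 4: x0=(-0.7667, 1.2982, -1.6784) x1=(-1.6484, 0.0276, 0.7670) x2=(-0.1636, 0.5328, -0.3687)
step 5: x0=(-0.7737, 1.2894, -1.6613) x1=(-1.6588, 0.0284, 0.7684) x2=(-0.1633, 0.5210, -0.3582)
step 6: x0=(-0.7809, 1.2801, -1.6435) x1=(-1.6686, 0.0298, 0.7686) x2=(-0.1635, 0.5092, -0.3477)
step 7: x0=(-0.7882, 1.2706, -1.6250) x1=(-1.6777, 0.0318, 0.7677) x2=(-0.1642, 0.4974, -0.3371)
step 8: x0=(-0.7956, 1.2606, -1.6058) x1=(-1.6861, 0.0343, 0.7657) x2=(-0.1655, 0.4857, -0.3265)
step 9: x0=(-0.8032, 1.2503, -1.5860) x1=(-1.6939, 0.0374, 0.7626) x2=(-0.1673, 0.4740, -0.3157)
step 10: x0=(-0.8109, 1.2397, -1.5656) x1=(-1.7010, 0.0410, 0.7585) x2=(-0.1696, 0.4623, -0.3050)
step 11: x0=(-0.8187, 1.2287, -1.5445) x1=(-1.7074, 0.0451, 0.7532) x2=(-0.1725, 0.4506, -0.2942)
step 12: x0=(-0.8267, 1.2174, -1.5228) x1=(-1.7132, 0.0497, 0.7470) x2=(-0.1758, 0.4390, -0.2833)
step 13: x0=(-0.8347, 1.2058, -1.5005) x1=(-1.7183, 0.0548, 0.7397) x2=(-0.1797, 0.4274, -0.2724)
step 14: x0=(-0.8429, 1.1939, -1.4776) x1=(-1.7228, 0.0604, 0.7314) x2=(-0.1841, 0.4158, -0.2614)
step 15: x0=(-0.8513, 1.1816, -1.4542) x1=(-1.7266, 0.0664, 0.7222) x2=(-0.1890, 0.4043, -0.2504)
step 16: x0=(-0.8597, 1.1690, -1.4301) x1=(-1.7299, 0.0729, 0.7121) x2=(-0.1944, 0.3928, -0.2394)
step 17: x0=(-0.8683, 1.1562, -1.4055) x1=(-1.7325, 0.0798, 0.7010) x2=(-0.2003, 0.3814, -0.2283)
step 18: x0=(-0.8770, 1.1430, -1.3804) x1=(-1.7345, 0.0871, 0.6891) x2=(-0.2067, 0.3701, -0.2172)
step 19: x0=(-0.8858, 1.1296, -1.3548) x1=(-1.7359, 0.0948, 0.6763) x2=(-0.2136, 0.3588, -0.2061)
step 20: x0=(-0.8947, 1.1159, -1.3287) x1=(-1.7368, 0.1029, 0.6627) x2=(-0.2209, 0.3475, -0.1950)
step 21: x0=(-0.9037, 1.1020, -1.3021) x1=(-1.7371, 0.1113, 0.6484) x2=(-0.2287, 0.3364, -0.1838)
step 22: x0=(-0.9128, 1.0878, -1.2750) x1=(-1.7368, 0.1201, 0.6332) x2=(-0.2369, 0.3253, -0.1726)
step 23: x0=(-0.9220, 1.0733, -1.2475) x1=(-1.7361, 0.1292, 0.6174) x2=(-0.2455, 0.3142, -0.1614)
step 24: x0=(-0.9313, 1.0587, -1.2196) x1=(-1.7348, 0.1386, 0.6009) x2=(-0.2545, 0.3032, -0.1502)
step 25: x0=(-0.9407, 1.0438, -1.1913) x1=(-1.7331, 0.1483, 0.5838) x2=(-0.2639, 0.2923, -0.1389)
step 26: x0=(-0.9502, 1.0287, -1.1626) x1=(-1.7309, 0.1583, 0.5661) x2=(-0.2737, 0.2815, -0.1277)
step 27: x0=(-0.9598, 1.0135, -1.1336) x1=(-1.7283, 0.1685, 0.5478) x2=(-0.2838, 0.2707, -0.1165)
step 28: x0=(-0.9695, 0.9980, -1.1042) x1=(-1.7252, 0.1789, 0.5289) x2=(-0.2943, 0.2600, -0.1052)
step 29: x0=(-0.9792, 0.9824, -1.0746) x1=(-1.7218, 0.1896, 0.5096) x2=(-0.3051, 0.2493, -0.0940)
step 30: x0=(-0.9890, 0.9666, -1.0446) x1=(-1.7180, 0.2004, 0.4899) x2=(-0.3162, 0.2388, -0.0828)
step 31: x0=(-0.9988, 0.9507, -1.0144) x1=(-1.7138, 0.2114, 0.4697) x2=(-0.3275, 0.2282, -0.0715)
step 32: x0=(-1.0088, 0.9347, -0.9840) x1=(-1.7094, 0.2226, 0.4492) x2=(-0.3391, 0.2178, -0.0603)
step 33: x0=(-1.0188, 0.9185, -0.9533) x1=(-1.7046, 0.2339, 0.4283) x2=(-0.3509, 0.2074, -0.0491)
step 34: x0=(-1.0288, 0.9022, -0.9225) x1=(-1.6996, 0.2453, 0.4071) x2=(-0.3629, 0.1970, -0.0379)
step 35: x0=(-1.0389, 0.8859, -0.8915) x1=(-1.6944, 0.2568, 0.3857) x2=(-0.3752, 0.1867, -0.0267)
step 36: x0=(-1.0490, 0.8695, -0.8603) x1=(-1.6890, 0.2684, 0.3641) x2=(-0.3875, 0.1765, -0.0155)
step 37: x0=(-1.0591, 0.8530, -0.8291) x1=(-1.6833, 0.2801, 0.3422) x2=(-0.4000, 0.1663, -0.0043)
step 38: x0=(-1.0693, 0.8364, -0.7977) x1=(-1.6776, 0.2919, 0.3203) x2=(-0.4127, 0.1561, 0.0069)
step 39: x0=(-1.0795, 0.8198, -0.7663) x1=(-1.6717, 0.3036, 0.2982) x2=(-0.4254, 0.1459, 0.0181)
step 0 velocities: v0=(-0.3200, -0.3600, 0.7000) v1=(-0.6700, -0.0900, 0.3300) v2=(0.1300, -0.5900, 0.5100)
step 0: KE=0.8127, PE=2.0674, E=2.8800
step 39 velocities: v0=(-0.5108, -0.8296, 1.5722) v1=(0.2957, 0.5890, -1.1057) v2=(-0.6376, -0.5076, 0.5593)
step 39: KE=2.8664, PE=0.0129, E=2.8794

2.8794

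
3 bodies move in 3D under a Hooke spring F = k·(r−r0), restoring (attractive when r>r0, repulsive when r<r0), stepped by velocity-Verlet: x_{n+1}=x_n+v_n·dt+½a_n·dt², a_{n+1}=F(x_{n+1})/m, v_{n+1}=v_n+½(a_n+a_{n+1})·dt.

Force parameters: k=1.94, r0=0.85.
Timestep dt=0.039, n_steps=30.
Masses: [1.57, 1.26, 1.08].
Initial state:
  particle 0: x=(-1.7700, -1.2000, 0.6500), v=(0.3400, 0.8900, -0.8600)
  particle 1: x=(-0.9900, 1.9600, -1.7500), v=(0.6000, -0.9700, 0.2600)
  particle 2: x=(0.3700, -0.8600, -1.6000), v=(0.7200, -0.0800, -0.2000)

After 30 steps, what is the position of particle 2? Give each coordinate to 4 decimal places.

step 0: x0=(-1.7700, -1.2000, 0.6500) x1=(-0.9900, 1.9600, -1.7500) x2=(0.3700, -0.8600, -1.6000)
step 1: x0=(-1.7547, -1.1627, 0.6131) x1=(-0.9662, 1.9168, -1.7375) x2=(0.3946, -0.8607, -1.6057)
step 2: x0=(-1.7353, -1.1205, 0.5698) x1=(-0.9415, 1.8633, -1.7205) x2=(0.4122, -0.8564, -1.6073)
step 3: x0=(-1.7118, -1.0735, 0.5201) x1=(-0.9159, 1.7997, -1.6991) x2=(0.4230, -0.8473, -1.6048)
step 4: x0=(-1.6843, -1.0221, 0.4644) x1=(-0.8896, 1.7265, -1.6735) x2=(0.4269, -0.8335, -1.5983)
step 5: x0=(-1.6528, -0.9664, 0.4028) x1=(-0.8625, 1.6442, -1.6440) x2=(0.4242, -0.8151, -1.5879)
step 6: x0=(-1.6175, -0.9069, 0.3357) x1=(-0.8347, 1.5533, -1.6108) x2=(0.4150, -0.7924, -1.5738)
step 7: x0=(-1.5784, -0.8438, 0.2634) x1=(-0.8063, 1.4545, -1.5742) x2=(0.3997, -0.7655, -1.5562)
step 8: x0=(-1.5357, -0.7776, 0.1863) x1=(-0.7773, 1.3482, -1.5344) x2=(0.3785, -0.7348, -1.5351)
step 9: x0=(-1.4896, -0.7084, 0.1047) x1=(-0.7478, 1.2354, -1.4919) x2=(0.3517, -0.7004, -1.5110)
step 10: x0=(-1.4403, -0.6368, 0.0191) x1=(-0.7178, 1.1167, -1.4468) x2=(0.3198, -0.6628, -1.4839)
step 11: x0=(-1.3881, -0.5631, -0.0700) x1=(-0.6876, 0.9929, -1.3996) x2=(0.2832, -0.6223, -1.4541)
step 12: x0=(-1.3331, -0.4877, -0.1622) x1=(-0.6571, 0.8648, -1.3505) x2=(0.2423, -0.5793, -1.4220)
step 13: x0=(-1.2757, -0.4109, -0.2571) x1=(-0.6264, 0.7332, -1.3000) x2=(0.1978, -0.5342, -1.3878)
step 14: x0=(-1.2162, -0.3333, -0.3541) x1=(-0.5956, 0.5990, -1.2484) x2=(0.1500, -0.4873, -1.3518)
step 15: x0=(-1.1549, -0.2550, -0.4527) x1=(-0.5648, 0.4630, -1.1960) x2=(0.0997, -0.4392, -1.3143)
step 16: x0=(-1.0923, -0.1765, -0.5524) x1=(-0.5340, 0.3260, -1.1432) x2=(0.0474, -0.3903, -1.2757)
step 17: x0=(-1.0288, -0.0981, -0.6527) x1=(-0.5033, 0.1888, -1.0902) x2=(-0.0062, -0.3410, -1.2364)
step 18: x0=(-0.9648, -0.0199, -0.7533) x1=(-0.4725, 0.0518, -1.0373) x2=(-0.0605, -0.2916, -1.1966)
step 19: x0=(-0.9010, 0.0582, -0.8537) x1=(-0.4417, -0.0847, -0.9846) x2=(-0.1146, -0.2427, -1.1568)
step 20: x0=(-0.8377, 0.1364, -0.9540) x1=(-0.4109, -0.2210, -0.9317) x2=(-0.1678, -0.1941, -1.1175)
step 21: x0=(-0.7749, 0.2150, -1.0543) x1=(-0.3807, -0.3578, -0.8779) x2=(-0.2197, -0.1456, -1.0792)
step 22: x0=(-0.7126, 0.2940, -1.1547) x1=(-0.3508, -0.4957, -0.8233) x2=(-0.2704, -0.0964, -1.0417)
step 23: x0=(-0.6506, 0.3733, -1.2550) x1=(-0.3212, -0.6342, -0.7684) x2=(-0.3205, -0.0468, -1.0046)
step 24: x0=(-0.5887, 0.4523, -1.3554) x1=(-0.2918, -0.7726, -0.7136) x2=(-0.3701, 0.0029, -0.9674)
step 25: x0=(-0.5267, 0.5307, -1.4555) x1=(-0.2627, -0.9098, -0.6594) x2=(-0.4196, 0.0523, -0.9299)
step 26: x0=(-0.4645, 0.6080, -1.5550) x1=(-0.2339, -1.0451, -0.6062) x2=(-0.4689, 0.1009, -0.8919)
step 27: x0=(-0.4020, 0.6835, -1.6536) x1=(-0.2056, -1.1773, -0.5544) x2=(-0.5181, 0.1487, -0.8538)
step 28: x0=(-0.3394, 0.7568, -1.7507) x1=(-0.1778, -1.3058, -0.5044) x2=(-0.5668, 0.1952, -0.8156)
step 29: x0=(-0.2766, 0.8273, -1.8459) x1=(-0.1508, -1.4295, -0.4567) x2=(-0.6150, 0.2402, -0.7775)
step 30: x0=(-0.2140, 0.8946, -1.9387) x1=(-0.1244, -1.5475, -0.4116) x2=(-0.6622, 0.2833, -0.7400)

(-0.6622, 0.2833, -0.7400)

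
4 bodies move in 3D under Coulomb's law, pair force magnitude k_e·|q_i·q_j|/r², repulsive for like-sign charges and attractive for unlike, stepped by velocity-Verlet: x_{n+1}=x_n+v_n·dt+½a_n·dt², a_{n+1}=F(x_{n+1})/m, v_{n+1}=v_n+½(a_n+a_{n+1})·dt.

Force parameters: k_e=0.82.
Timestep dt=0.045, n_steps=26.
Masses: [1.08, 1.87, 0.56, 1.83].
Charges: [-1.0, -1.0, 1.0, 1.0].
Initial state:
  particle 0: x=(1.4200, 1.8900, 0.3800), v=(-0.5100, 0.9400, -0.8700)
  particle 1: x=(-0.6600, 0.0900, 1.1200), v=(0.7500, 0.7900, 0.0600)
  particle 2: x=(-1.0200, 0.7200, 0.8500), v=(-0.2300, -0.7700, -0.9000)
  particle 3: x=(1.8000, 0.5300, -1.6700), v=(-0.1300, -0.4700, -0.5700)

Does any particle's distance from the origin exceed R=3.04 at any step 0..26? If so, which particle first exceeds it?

yes, particle 0

step 0: x0=(1.4200, 1.8900, 0.3800) x1=(-0.6600, 0.0900, 1.1200) x2=(-1.0200, 0.7200, 0.8500) x3=(1.8000, 0.5300, -1.6700)
step 1: x0=(1.3970, 1.9322, 0.3407) x1=(-0.6266, 0.1261, 1.1224) x2=(-1.0291, 0.6834, 0.8104) x3=(1.7941, 0.5089, -1.6956)
step 2: x0=(1.3741, 1.9744, 0.3013) x1=(-0.5941, 0.1633, 1.1242) x2=(-1.0352, 0.6432, 0.7730) x3=(1.7883, 0.4878, -1.7211)
step 3: x0=(1.3512, 2.0164, 0.2616) x1=(-0.5626, 0.2015, 1.1252) x2=(-1.0380, 0.5996, 0.7383) x3=(1.7824, 0.4669, -1.7464)
step 4: x0=(1.3282, 2.0584, 0.2217) x1=(-0.5322, 0.2405, 1.1253) x2=(-1.0370, 0.5533, 0.7066) x3=(1.7765, 0.4460, -1.7716)
step 5: x0=(1.3053, 2.1002, 0.1816) x1=(-0.5030, 0.2802, 1.1244) x2=(-1.0319, 0.5047, 0.6781) x3=(1.7705, 0.4252, -1.7967)
step 6: x0=(1.2824, 2.1419, 0.1413) x1=(-0.4751, 0.3203, 1.1225) x2=(-1.0226, 0.4546, 0.6532) x3=(1.7646, 0.4044, -1.8218)
step 7: x0=(1.2596, 2.1835, 0.1007) x1=(-0.4484, 0.3607, 1.1195) x2=(-1.0091, 0.4037, 0.6319) x3=(1.7586, 0.3838, -1.8467)
step 8: x0=(1.2367, 2.2250, 0.0600) x1=(-0.4230, 0.4010, 1.1154) x2=(-0.9915, 0.3526, 0.6142) x3=(1.7527, 0.3632, -1.8715)
step 9: x0=(1.2139, 2.2664, 0.0191) x1=(-0.3988, 0.4412, 1.1104) x2=(-0.9699, 0.3022, 0.6000) x3=(1.7467, 0.3427, -1.8962)
step 10: x0=(1.1912, 2.3077, -0.0220) x1=(-0.3757, 0.4810, 1.1043) x2=(-0.9446, 0.2528, 0.5891) x3=(1.7407, 0.3223, -1.9208)
step 11: x0=(1.1685, 2.3489, -0.0633) x1=(-0.3536, 0.5203, 1.0974) x2=(-0.9160, 0.2049, 0.5812) x3=(1.7347, 0.3020, -1.9453)
step 12: x0=(1.1459, 2.3900, -0.1048) x1=(-0.3324, 0.5591, 1.0897) x2=(-0.8844, 0.1589, 0.5761) x3=(1.7287, 0.2817, -1.9698)
step 13: x0=(1.1233, 2.4310, -0.1464) x1=(-0.3121, 0.5972, 1.0812) x2=(-0.8501, 0.1151, 0.5736) x3=(1.7227, 0.2616, -1.9942)
step 14: x0=(1.1007, 2.4719, -0.1883) x1=(-0.2925, 0.6345, 1.0721) x2=(-0.8134, 0.0735, 0.5733) x3=(1.7166, 0.2415, -2.0185)
step 15: x0=(1.0783, 2.5127, -0.2303) x1=(-0.2735, 0.6711, 1.0624) x2=(-0.7747, 0.0344, 0.5751) x3=(1.7106, 0.2216, -2.0427)
step 16: x0=(1.0559, 2.5534, -0.2725) x1=(-0.2551, 0.7070, 1.0522) x2=(-0.7342, -0.0024, 0.5786) x3=(1.7045, 0.2017, -2.0668)
step 17: x0=(1.0335, 2.5940, -0.3149) x1=(-0.2372, 0.7421, 1.0416) x2=(-0.6923, -0.0366, 0.5838) x3=(1.6984, 0.1819, -2.0909)
step 18: x0=(1.0113, 2.6345, -0.3575) x1=(-0.2197, 0.7764, 1.0306) x2=(-0.6490, -0.0684, 0.5903) x3=(1.6924, 0.1622, -2.1150)
step 19: x0=(0.9891, 2.6750, -0.4002) x1=(-0.2025, 0.8099, 1.0193) x2=(-0.6046, -0.0979, 0.5981) x3=(1.6863, 0.1426, -2.1390)
step 20: x0=(0.9669, 2.7153, -0.4431) x1=(-0.1857, 0.8427, 1.0077) x2=(-0.5593, -0.1249, 0.6070) x3=(1.6802, 0.1231, -2.1629)
step 21: x0=(0.9449, 2.7556, -0.4861) x1=(-0.1691, 0.8748, 0.9958) x2=(-0.5132, -0.1497, 0.6169) x3=(1.6741, 0.1036, -2.1868)
step 22: x0=(0.9229, 2.7958, -0.5293) x1=(-0.1528, 0.9061, 0.9838) x2=(-0.4664, -0.1723, 0.6276) x3=(1.6680, 0.0843, -2.2106)
step 23: x0=(0.9010, 2.8360, -0.5727) x1=(-0.1366, 0.9368, 0.9715) x2=(-0.4192, -0.1927, 0.6391) x3=(1.6619, 0.0651, -2.2344)
step 24: x0=(0.8791, 2.8761, -0.6162) x1=(-0.1206, 0.9668, 0.9591) x2=(-0.3715, -0.2111, 0.6512) x3=(1.6558, 0.0459, -2.2582)
step 25: x0=(0.8574, 2.9161, -0.6599) x1=(-0.1047, 0.9962, 0.9466) x2=(-0.3234, -0.2274, 0.6639) x3=(1.6497, 0.0268, -2.2819)
step 26: x0=(0.8357, 2.9560, -0.7037) x1=(-0.0890, 1.0249, 0.9340) x2=(-0.2752, -0.2418, 0.6771) x3=(1.6435, 0.0078, -2.3056)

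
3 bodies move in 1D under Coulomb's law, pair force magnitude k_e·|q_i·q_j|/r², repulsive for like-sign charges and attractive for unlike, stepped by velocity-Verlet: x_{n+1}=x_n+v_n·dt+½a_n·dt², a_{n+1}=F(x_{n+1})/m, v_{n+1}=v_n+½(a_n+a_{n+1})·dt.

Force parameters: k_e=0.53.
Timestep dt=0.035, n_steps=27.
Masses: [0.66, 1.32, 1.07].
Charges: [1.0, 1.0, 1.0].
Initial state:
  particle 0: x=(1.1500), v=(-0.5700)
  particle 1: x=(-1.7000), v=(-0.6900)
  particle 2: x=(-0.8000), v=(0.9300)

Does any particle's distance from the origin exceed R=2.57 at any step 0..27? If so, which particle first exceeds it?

no

step 0: x0=(1.1500) x1=(-1.7000) x2=(-0.8000)
step 1: x0=(1.1302) x1=(-1.7245) x2=(-0.7672)
step 2: x0=(1.1109) x1=(-1.7496) x2=(-0.7338)
step 3: x0=(1.0919) x1=(-1.7752) x2=(-0.7001)
step 4: x0=(1.0734) x1=(-1.8013) x2=(-0.6660)
step 5: x0=(1.0553) x1=(-1.8278) x2=(-0.6316)
step 6: x0=(1.0377) x1=(-1.8548) x2=(-0.5971)
step 7: x0=(1.0205) x1=(-1.8821) x2=(-0.5623)
step 8: x0=(1.0039) x1=(-1.9098) x2=(-0.5275)
step 9: x0=(0.9878) x1=(-1.9377) x2=(-0.4926)
step 10: x0=(0.9723) x1=(-1.9660) x2=(-0.4577)
step 11: x0=(0.9574) x1=(-1.9945) x2=(-0.4229)
step 12: x0=(0.9431) x1=(-2.0233) x2=(-0.3881)
step 13: x0=(0.9294) x1=(-2.0524) x2=(-0.3534)
step 14: x0=(0.9165) x1=(-2.0816) x2=(-0.3189)
step 15: x0=(0.9043) x1=(-2.1111) x2=(-0.2845)
step 16: x0=(0.8929) x1=(-2.1408) x2=(-0.2505)
step 17: x0=(0.8824) x1=(-2.1706) x2=(-0.2167)
step 18: x0=(0.8728) x1=(-2.2007) x2=(-0.1832)
step 19: x0=(0.8642) x1=(-2.2309) x2=(-0.1502)
step 20: x0=(0.8567) x1=(-2.2613) x2=(-0.1176)
step 21: x0=(0.8503) x1=(-2.2918) x2=(-0.0855)
step 22: x0=(0.8451) x1=(-2.3225) x2=(-0.0540)
step 23: x0=(0.8412) x1=(-2.3534) x2=(-0.0231)
step 24: x0=(0.8388) x1=(-2.3843) x2=(0.0071)
step 25: x0=(0.8378) x1=(-2.4155) x2=(0.0365)
step 26: x0=(0.8385) x1=(-2.4467) x2=(0.0650)
step 27: x0=(0.8409) x1=(-2.4781) x2=(0.0927)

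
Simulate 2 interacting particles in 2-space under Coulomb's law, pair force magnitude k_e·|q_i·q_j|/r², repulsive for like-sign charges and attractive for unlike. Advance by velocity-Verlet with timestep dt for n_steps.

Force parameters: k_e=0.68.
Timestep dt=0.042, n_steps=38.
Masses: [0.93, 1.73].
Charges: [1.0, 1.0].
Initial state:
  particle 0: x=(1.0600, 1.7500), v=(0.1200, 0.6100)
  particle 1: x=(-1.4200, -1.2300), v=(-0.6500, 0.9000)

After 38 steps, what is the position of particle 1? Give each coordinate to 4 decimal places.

(-2.4789, 0.1850)

step 0: x0=(1.0600, 1.7500) x1=(-1.4200, -1.2300)
step 1: x0=(1.0651, 1.7757) x1=(-1.4473, -1.1922)
step 2: x0=(1.0702, 1.8014) x1=(-1.4747, -1.1545)
step 3: x0=(1.0754, 1.8272) x1=(-1.5020, -1.1168)
step 4: x0=(1.0806, 1.8530) x1=(-1.5294, -1.0791)
step 5: x0=(1.0859, 1.8789) x1=(-1.5569, -1.0414)
step 6: x0=(1.0912, 1.9049) x1=(-1.5843, -1.0038)
step 7: x0=(1.0966, 1.9309) x1=(-1.6118, -0.9662)
step 8: x0=(1.1021, 1.9570) x1=(-1.6394, -0.9287)
step 9: x0=(1.1076, 1.9831) x1=(-1.6669, -0.8912)
step 10: x0=(1.1132, 2.0094) x1=(-1.6945, -0.8537)
step 11: x0=(1.1188, 2.0356) x1=(-1.7221, -0.8162)
step 12: x0=(1.1245, 2.0619) x1=(-1.7498, -0.7788)
step 13: x0=(1.1302, 2.0883) x1=(-1.7774, -0.7414)
step 14: x0=(1.1360, 2.1148) x1=(-1.8051, -0.7041)
step 15: x0=(1.1419, 2.1412) x1=(-1.8329, -0.6667)
step 16: x0=(1.1478, 2.1678) x1=(-1.8606, -0.6294)
step 17: x0=(1.1537, 2.1944) x1=(-1.8884, -0.5921)
step 18: x0=(1.1597, 2.2210) x1=(-1.9163, -0.5549)
step 19: x0=(1.1658, 2.2477) x1=(-1.9441, -0.5177)
step 20: x0=(1.1719, 2.2744) x1=(-1.9720, -0.4805)
step 21: x0=(1.1781, 2.3012) x1=(-1.9999, -0.4433)
step 22: x0=(1.1844, 2.3281) x1=(-2.0279, -0.4062)
step 23: x0=(1.1907, 2.3550) x1=(-2.0558, -0.3690)
step 24: x0=(1.1970, 2.3819) x1=(-2.0838, -0.3319)
step 25: x0=(1.2034, 2.4089) x1=(-2.1119, -0.2949)
step 26: x0=(1.2099, 2.4359) x1=(-2.1399, -0.2578)
step 27: x0=(1.2164, 2.4629) x1=(-2.1680, -0.2208)
step 28: x0=(1.2230, 2.4901) x1=(-2.1961, -0.1838)
step 29: x0=(1.2296, 2.5172) x1=(-2.2243, -0.1468)
step 30: x0=(1.2363, 2.5444) x1=(-2.2525, -0.1099)
step 31: x0=(1.2430, 2.5716) x1=(-2.2807, -0.0729)
step 32: x0=(1.2498, 2.5989) x1=(-2.3089, -0.0360)
step 33: x0=(1.2566, 2.6262) x1=(-2.3372, 0.0009)
step 34: x0=(1.2635, 2.6536) x1=(-2.3655, 0.0377)
step 35: x0=(1.2704, 2.6809) x1=(-2.3938, 0.0746)
step 36: x0=(1.2774, 2.7084) x1=(-2.4221, 0.1114)
step 37: x0=(1.2845, 2.7358) x1=(-2.4505, 0.1482)
step 38: x0=(1.2916, 2.7633) x1=(-2.4789, 0.1850)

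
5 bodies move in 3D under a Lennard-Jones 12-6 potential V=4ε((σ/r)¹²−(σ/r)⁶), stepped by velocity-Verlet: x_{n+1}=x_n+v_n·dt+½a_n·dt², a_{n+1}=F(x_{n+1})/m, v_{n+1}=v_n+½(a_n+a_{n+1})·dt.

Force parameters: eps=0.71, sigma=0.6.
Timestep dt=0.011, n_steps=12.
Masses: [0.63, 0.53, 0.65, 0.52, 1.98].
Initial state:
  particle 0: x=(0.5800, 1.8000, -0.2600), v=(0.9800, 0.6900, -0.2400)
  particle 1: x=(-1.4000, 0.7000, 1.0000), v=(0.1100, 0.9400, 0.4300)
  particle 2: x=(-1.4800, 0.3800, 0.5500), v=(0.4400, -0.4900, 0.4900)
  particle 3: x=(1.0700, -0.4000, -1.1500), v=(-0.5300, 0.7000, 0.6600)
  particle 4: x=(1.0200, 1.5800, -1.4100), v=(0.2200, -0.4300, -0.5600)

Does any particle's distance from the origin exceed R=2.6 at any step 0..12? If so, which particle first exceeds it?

step 0: x0=(0.5800, 1.8000, -0.2600) x1=(-1.4000, 0.7000, 1.0000) x2=(-1.4800, 0.3800, 0.5500) x3=(1.0700, -0.4000, -1.1500) x4=(1.0200, 1.5800, -1.4100)
step 1: x0=(0.5908, 1.8076, -0.2627) x1=(-1.3972, 0.7168, 1.0138) x2=(-1.4765, 0.3693, 0.5480) x3=(1.0642, -0.3923, -1.1427) x4=(1.0224, 1.5753, -1.4162)
step 2: x0=(0.6016, 1.8152, -0.2653) x1=(-1.3930, 0.7394, 1.0355) x2=(-1.4740, 0.3539, 0.5396) x3=(1.0583, -0.3846, -1.1355) x4=(1.0248, 1.5705, -1.4223)
step 3: x0=(0.6124, 1.8227, -0.2680) x1=(-1.3886, 0.7633, 1.0586) x2=(-1.4718, 0.3375, 0.5299) x3=(1.0525, -0.3769, -1.1282) x4=(1.0272, 1.5658, -1.4284)
step 4: x0=(0.6232, 1.8303, -0.2708) x1=(-1.3842, 0.7870, 1.0816) x2=(-1.4696, 0.3213, 0.5204) x3=(1.0467, -0.3692, -1.1210) x4=(1.0297, 1.5611, -1.4346)
step 5: x0=(0.6340, 1.8379, -0.2735) x1=(-1.3799, 0.8102, 1.1041) x2=(-1.4672, 0.3053, 0.5113) x3=(1.0408, -0.3615, -1.1137) x4=(1.0321, 1.5564, -1.4407)
step 6: x0=(0.6449, 1.8454, -0.2763) x1=(-1.3757, 0.8331, 1.1262) x2=(-1.4649, 0.2897, 0.5026) x3=(1.0350, -0.3538, -1.1064) x4=(1.0345, 1.5516, -1.4468)
step 7: x0=(0.6557, 1.8530, -0.2792) x1=(-1.3715, 0.8557, 1.1479) x2=(-1.4625, 0.2743, 0.4941) x3=(1.0292, -0.3461, -1.0992) x4=(1.0369, 1.5469, -1.4529)
step 8: x0=(0.6666, 1.8605, -0.2820) x1=(-1.3673, 0.8781, 1.1693) x2=(-1.4600, 0.2591, 0.4859) x3=(1.0234, -0.3383, -1.0919) x4=(1.0393, 1.5422, -1.4590)
step 9: x0=(0.6774, 1.8680, -0.2849) x1=(-1.3632, 0.9003, 1.1906) x2=(-1.4575, 0.2441, 0.4778) x3=(1.0175, -0.3306, -1.0847) x4=(1.0417, 1.5375, -1.4651)
step 10: x0=(0.6883, 1.8756, -0.2878) x1=(-1.3591, 0.9223, 1.2117) x2=(-1.4551, 0.2291, 0.4699) x3=(1.0117, -0.3229, -1.0774) x4=(1.0440, 1.5328, -1.4712)
step 11: x0=(0.6991, 1.8831, -0.2907) x1=(-1.3550, 0.9443, 1.2327) x2=(-1.4526, 0.2143, 0.4620) x3=(1.0059, -0.3152, -1.0701) x4=(1.0464, 1.5281, -1.4772)
step 12: x0=(0.7100, 1.8906, -0.2936) x1=(-1.3509, 0.9661, 1.2536) x2=(-1.4501, 0.1995, 0.4542) x3=(1.0000, -0.3075, -1.0629) x4=(1.0488, 1.5233, -1.4833)

no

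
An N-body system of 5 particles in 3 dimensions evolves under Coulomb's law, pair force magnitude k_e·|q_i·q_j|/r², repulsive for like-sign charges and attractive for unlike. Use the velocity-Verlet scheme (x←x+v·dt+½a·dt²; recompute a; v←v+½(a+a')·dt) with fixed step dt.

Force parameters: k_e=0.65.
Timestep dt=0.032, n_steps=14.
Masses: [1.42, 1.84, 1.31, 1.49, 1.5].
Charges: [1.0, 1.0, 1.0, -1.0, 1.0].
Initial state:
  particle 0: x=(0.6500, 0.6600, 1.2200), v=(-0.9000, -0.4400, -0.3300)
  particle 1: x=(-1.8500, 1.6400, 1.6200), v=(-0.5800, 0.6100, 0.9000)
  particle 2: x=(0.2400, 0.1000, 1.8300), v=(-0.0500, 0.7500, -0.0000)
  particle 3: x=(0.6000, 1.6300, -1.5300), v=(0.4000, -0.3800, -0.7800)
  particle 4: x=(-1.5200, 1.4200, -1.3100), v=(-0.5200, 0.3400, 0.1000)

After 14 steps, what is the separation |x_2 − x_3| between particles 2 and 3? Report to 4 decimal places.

step 0: x0=(0.6500, 0.6600, 1.2200) x1=(-1.8500, 1.6400, 1.6200) x2=(0.2400, 0.1000, 1.8300) x3=(0.6000, 1.6300, -1.5300) x4=(-1.5200, 1.4200, -1.3100)
step 1: x0=(0.6214, 0.6461, 1.2092) x1=(-1.8686, 1.6595, 1.6488) x2=(0.2383, 0.1238, 1.8302) x3=(0.6127, 1.6178, -1.5549) x4=(-1.5366, 1.4309, -1.3069)
step 2: x0=(0.5931, 0.6325, 1.1981) x1=(-1.8873, 1.6791, 1.6777) x2=(0.2364, 0.1472, 1.8308) x3=(0.6254, 1.6056, -1.5797) x4=(-1.5532, 1.4418, -1.3038)
step 3: x0=(0.5651, 0.6192, 1.1864) x1=(-1.9060, 1.6988, 1.7065) x2=(0.2344, 0.1702, 1.8319) x3=(0.6379, 1.5933, -1.6044) x4=(-1.5696, 1.4527, -1.3009)
step 4: x0=(0.5374, 0.6063, 1.1742) x1=(-1.9249, 1.7185, 1.7354) x2=(0.2321, 0.1927, 1.8336) x3=(0.6503, 1.5811, -1.6290) x4=(-1.5861, 1.4637, -1.2981)
step 5: x0=(0.5101, 0.5936, 1.1614) x1=(-1.9438, 1.7383, 1.7643) x2=(0.2296, 0.2149, 1.8358) x3=(0.6626, 1.5687, -1.6534) x4=(-1.6025, 1.4747, -1.2954)
step 6: x0=(0.4831, 0.5813, 1.1481) x1=(-1.9628, 1.7581, 1.7933) x2=(0.2270, 0.2367, 1.8386) x3=(0.6748, 1.5564, -1.6778) x4=(-1.6188, 1.4857, -1.2928)
step 7: x0=(0.4565, 0.5692, 1.1341) x1=(-1.9818, 1.7779, 1.8223) x2=(0.2242, 0.2581, 1.8421) x3=(0.6869, 1.5440, -1.7020) x4=(-1.6351, 1.4967, -1.2904)
step 8: x0=(0.4301, 0.5574, 1.1195) x1=(-2.0010, 1.7978, 1.8513) x2=(0.2213, 0.2792, 1.8463) x3=(0.6989, 1.5316, -1.7262) x4=(-1.6513, 1.5077, -1.2880)
step 9: x0=(0.4039, 0.5459, 1.1041) x1=(-2.0202, 1.8178, 1.8804) x2=(0.2182, 0.3000, 1.8511) x3=(0.7108, 1.5192, -1.7502) x4=(-1.6675, 1.5188, -1.2858)
step 10: x0=(0.3781, 0.5345, 1.0881) x1=(-2.0394, 1.8378, 1.9095) x2=(0.2151, 0.3205, 1.8567) x3=(0.7226, 1.5067, -1.7741) x4=(-1.6837, 1.5299, -1.2836)
step 11: x0=(0.3524, 0.5233, 1.0714) x1=(-2.0588, 1.8578, 1.9386) x2=(0.2118, 0.3407, 1.8630) x3=(0.7343, 1.4942, -1.7979) x4=(-1.6998, 1.5410, -1.2816)
step 12: x0=(0.3269, 0.5122, 1.0540) x1=(-2.0782, 1.8779, 1.9677) x2=(0.2085, 0.3608, 1.8700) x3=(0.7459, 1.4817, -1.8217) x4=(-1.7159, 1.5521, -1.2797)
step 13: x0=(0.3016, 0.5012, 1.0358) x1=(-2.0977, 1.8981, 1.9969) x2=(0.2052, 0.3807, 1.8776) x3=(0.7574, 1.4692, -1.8453) x4=(-1.7320, 1.5632, -1.2779)
step 14: x0=(0.2765, 0.4903, 1.0171) x1=(-2.1173, 1.9183, 2.0262) x2=(0.2019, 0.4004, 1.8860) x3=(0.7689, 1.4567, -1.8688) x4=(-1.7480, 1.5743, -1.2762)

3.9415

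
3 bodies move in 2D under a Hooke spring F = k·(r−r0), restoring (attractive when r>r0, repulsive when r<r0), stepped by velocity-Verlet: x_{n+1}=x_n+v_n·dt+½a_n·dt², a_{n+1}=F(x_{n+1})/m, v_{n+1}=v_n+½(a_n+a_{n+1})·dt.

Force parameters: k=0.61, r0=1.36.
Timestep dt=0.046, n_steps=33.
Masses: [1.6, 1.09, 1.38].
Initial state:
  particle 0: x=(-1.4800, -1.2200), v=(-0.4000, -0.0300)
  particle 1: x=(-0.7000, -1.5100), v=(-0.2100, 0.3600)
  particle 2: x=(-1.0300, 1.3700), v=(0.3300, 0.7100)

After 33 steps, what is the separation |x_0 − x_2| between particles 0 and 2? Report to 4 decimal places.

step 0: x0=(-1.4800, -1.2200) x1=(-0.7000, -1.5100) x2=(-1.0300, 1.3700)
step 1: x0=(-1.4985, -1.2208) x1=(-0.7095, -1.4926) x2=(-1.0148, 1.4014)
step 2: x0=(-1.5172, -1.2204) x1=(-0.7185, -1.4737) x2=(-0.9997, 1.4301)
step 3: x0=(-1.5361, -1.2189) x1=(-0.7272, -1.4530) x2=(-0.9848, 1.4561)
step 4: x0=(-1.5552, -1.2161) x1=(-0.7354, -1.4307) x2=(-0.9699, 1.4794)
step 5: x0=(-1.5745, -1.2121) x1=(-0.7432, -1.4068) x2=(-0.9552, 1.5000)
step 6: x0=(-1.5939, -1.2070) x1=(-0.7506, -1.3811) x2=(-0.9407, 1.5179)
step 7: x0=(-1.6134, -1.2006) x1=(-0.7575, -1.3537) x2=(-0.9264, 1.5330)
step 8: x0=(-1.6330, -1.1930) x1=(-0.7639, -1.3246) x2=(-0.9124, 1.5453)
step 9: x0=(-1.6527, -1.1842) x1=(-0.7699, -1.2938) x2=(-0.8986, 1.5549)
step 10: x0=(-1.6725, -1.1741) x1=(-0.7753, -1.2613) x2=(-0.8851, 1.5618)
step 11: x0=(-1.6923, -1.1629) x1=(-0.7803, -1.2271) x2=(-0.8720, 1.5659)
step 12: x0=(-1.7121, -1.1506) x1=(-0.7849, -1.1913) x2=(-0.8592, 1.5674)
step 13: x0=(-1.7319, -1.1370) x1=(-0.7890, -1.1538) x2=(-0.8468, 1.5663)
step 14: x0=(-1.7517, -1.1224) x1=(-0.7926, -1.1147) x2=(-0.8349, 1.5625)
step 15: x0=(-1.7714, -1.1066) x1=(-0.7957, -1.0741) x2=(-0.8233, 1.5562)
step 16: x0=(-1.7910, -1.0897) x1=(-0.7984, -1.0319) x2=(-0.8122, 1.5475)
step 17: x0=(-1.8105, -1.0717) x1=(-0.8007, -0.9883) x2=(-0.8015, 1.5363)
step 18: x0=(-1.8299, -1.0526) x1=(-0.8026, -0.9432) x2=(-0.7914, 1.5228)
step 19: x0=(-1.8491, -1.0325) x1=(-0.8041, -0.8968) x2=(-0.7817, 1.5070)
step 20: x0=(-1.8681, -1.0115) x1=(-0.8053, -0.8491) x2=(-0.7726, 1.4890)
step 21: x0=(-1.8869, -0.9894) x1=(-0.8060, -0.8003) x2=(-0.7640, 1.4690)
step 22: x0=(-1.9054, -0.9664) x1=(-0.8065, -0.7502) x2=(-0.7559, 1.4469)
step 23: x0=(-1.9237, -0.9425) x1=(-0.8066, -0.6992) x2=(-0.7484, 1.4230)
step 24: x0=(-1.9417, -0.9176) x1=(-0.8065, -0.6472) x2=(-0.7414, 1.3973)
step 25: x0=(-1.9594, -0.8920) x1=(-0.8061, -0.5943) x2=(-0.7350, 1.3699)
step 26: x0=(-1.9767, -0.8655) x1=(-0.8055, -0.5406) x2=(-0.7291, 1.3409)
step 27: x0=(-1.9937, -0.8382) x1=(-0.8048, -0.4863) x2=(-0.7238, 1.3105)
step 28: x0=(-2.0103, -0.8101) x1=(-0.8038, -0.4314) x2=(-0.7191, 1.2788)
step 29: x0=(-2.0266, -0.7813) x1=(-0.8027, -0.3761) x2=(-0.7149, 1.2458)
step 30: x0=(-2.0424, -0.7518) x1=(-0.8016, -0.3204) x2=(-0.7112, 1.2118)
step 31: x0=(-2.0578, -0.7217) x1=(-0.8003, -0.2645) x2=(-0.7081, 1.1769)
step 32: x0=(-2.0728, -0.6909) x1=(-0.7991, -0.2085) x2=(-0.7056, 1.1411)
step 33: x0=(-2.0873, -0.6595) x1=(-0.7978, -0.1525) x2=(-0.7035, 1.1046)

2.2421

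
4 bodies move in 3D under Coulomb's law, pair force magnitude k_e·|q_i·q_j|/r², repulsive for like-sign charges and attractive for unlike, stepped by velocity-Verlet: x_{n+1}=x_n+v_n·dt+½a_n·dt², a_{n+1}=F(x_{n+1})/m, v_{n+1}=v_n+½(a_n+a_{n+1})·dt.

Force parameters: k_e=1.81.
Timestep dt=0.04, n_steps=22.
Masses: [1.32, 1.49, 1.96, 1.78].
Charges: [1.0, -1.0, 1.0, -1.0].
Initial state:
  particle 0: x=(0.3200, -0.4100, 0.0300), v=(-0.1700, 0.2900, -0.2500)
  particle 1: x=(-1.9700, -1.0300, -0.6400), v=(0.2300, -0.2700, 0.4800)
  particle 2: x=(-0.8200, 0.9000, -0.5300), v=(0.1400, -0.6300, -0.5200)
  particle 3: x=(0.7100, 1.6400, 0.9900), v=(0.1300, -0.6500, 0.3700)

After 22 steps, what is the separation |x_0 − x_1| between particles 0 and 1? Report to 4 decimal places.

2.1240

step 0: x0=(0.3200, -0.4100, 0.0300) x1=(-1.9700, -1.0300, -0.6400) x2=(-0.8200, 0.9000, -0.5300) x3=(0.7100, 1.6400, 0.9900)
step 1: x0=(0.3133, -0.3985, 0.0201) x1=(-1.9606, -1.0406, -0.6208) x2=(-0.8145, 0.8749, -0.5508) x3=(0.7151, 1.6138, 1.0047)
step 2: x0=(0.3067, -0.3872, 0.0106) x1=(-1.9508, -1.0509, -0.6015) x2=(-0.8093, 0.8499, -0.5715) x3=(0.7200, 1.5874, 1.0190)
step 3: x0=(0.3003, -0.3761, 0.0014) x1=(-1.9405, -1.0609, -0.5822) x2=(-0.8043, 0.8251, -0.5922) x3=(0.7247, 1.5606, 1.0330)
step 4: x0=(0.2941, -0.3653, -0.0075) x1=(-1.9298, -1.0704, -0.5628) x2=(-0.7997, 0.8005, -0.6130) x3=(0.7292, 1.5335, 1.0468)
step 5: x0=(0.2882, -0.3547, -0.0160) x1=(-1.9186, -1.0796, -0.5434) x2=(-0.7953, 0.7760, -0.6336) x3=(0.7336, 1.5061, 1.0602)
step 6: x0=(0.2824, -0.3443, -0.0240) x1=(-1.9070, -1.0884, -0.5240) x2=(-0.7913, 0.7517, -0.6543) x3=(0.7377, 1.4784, 1.0732)
step 7: x0=(0.2769, -0.3342, -0.0316) x1=(-1.8950, -1.0969, -0.5047) x2=(-0.7877, 0.7275, -0.6750) x3=(0.7417, 1.4504, 1.0860)
step 8: x0=(0.2717, -0.3244, -0.0387) x1=(-1.8824, -1.1049, -0.4853) x2=(-0.7844, 0.7035, -0.6957) x3=(0.7455, 1.4220, 1.0984)
step 9: x0=(0.2668, -0.3148, -0.0453) x1=(-1.8694, -1.1125, -0.4659) x2=(-0.7815, 0.6797, -0.7165) x3=(0.7491, 1.3934, 1.1104)
step 10: x0=(0.2622, -0.3056, -0.0514) x1=(-1.8560, -1.1197, -0.4466) x2=(-0.7790, 0.6560, -0.7372) x3=(0.7525, 1.3645, 1.1221)
step 11: x0=(0.2578, -0.2966, -0.0568) x1=(-1.8420, -1.1265, -0.4273) x2=(-0.7769, 0.6325, -0.7580) x3=(0.7558, 1.3352, 1.1335)
step 12: x0=(0.2539, -0.2879, -0.0616) x1=(-1.8276, -1.1329, -0.4081) x2=(-0.7753, 0.6091, -0.7789) x3=(0.7589, 1.3057, 1.1445)
step 13: x0=(0.2503, -0.2795, -0.0658) x1=(-1.8126, -1.1388, -0.3890) x2=(-0.7741, 0.5858, -0.7998) x3=(0.7618, 1.2759, 1.1551)
step 14: x0=(0.2470, -0.2714, -0.0692) x1=(-1.7972, -1.1443, -0.3699) x2=(-0.7734, 0.5626, -0.8207) x3=(0.7646, 1.2458, 1.1654)
step 15: x0=(0.2441, -0.2637, -0.0719) x1=(-1.7813, -1.1493, -0.3510) x2=(-0.7732, 0.5396, -0.8418) x3=(0.7672, 1.2154, 1.1752)
step 16: x0=(0.2417, -0.2561, -0.0738) x1=(-1.7649, -1.1538, -0.3322) x2=(-0.7735, 0.5167, -0.8629) x3=(0.7696, 1.1847, 1.1847)
step 17: x0=(0.2396, -0.2489, -0.0749) x1=(-1.7479, -1.1579, -0.3135) x2=(-0.7743, 0.4938, -0.8841) x3=(0.7718, 1.1537, 1.1938)
step 18: x0=(0.2379, -0.2420, -0.0752) x1=(-1.7305, -1.1615, -0.2950) x2=(-0.7755, 0.4710, -0.9054) x3=(0.7739, 1.1224, 1.2025)
step 19: x0=(0.2367, -0.2353, -0.0746) x1=(-1.7126, -1.1645, -0.2766) x2=(-0.7773, 0.4483, -0.9268) x3=(0.7758, 1.0908, 1.2108)
step 20: x0=(0.2358, -0.2288, -0.0730) x1=(-1.6941, -1.1671, -0.2584) x2=(-0.7796, 0.4257, -0.9483) x3=(0.7775, 1.0590, 1.2186)
step 21: x0=(0.2354, -0.2226, -0.0705) x1=(-1.6752, -1.1692, -0.2404) x2=(-0.7825, 0.4030, -0.9699) x3=(0.7791, 1.0269, 1.2261)
step 22: x0=(0.2354, -0.2165, -0.0671) x1=(-1.6557, -1.1708, -0.2227) x2=(-0.7858, 0.3804, -0.9916) x3=(0.7805, 0.9945, 1.2331)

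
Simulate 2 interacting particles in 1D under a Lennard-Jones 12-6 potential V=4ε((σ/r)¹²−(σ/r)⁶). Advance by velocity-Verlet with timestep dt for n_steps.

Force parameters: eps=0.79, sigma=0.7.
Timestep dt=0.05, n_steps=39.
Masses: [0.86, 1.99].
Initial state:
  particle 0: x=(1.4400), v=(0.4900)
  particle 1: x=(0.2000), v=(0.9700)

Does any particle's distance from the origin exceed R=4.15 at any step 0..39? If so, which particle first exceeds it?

step 0: x0=(1.4400) x1=(0.2000)
step 1: x0=(1.4638) x1=(0.2488)
step 2: x0=(1.4861) x1=(0.2982)
step 3: x0=(1.5066) x1=(0.3485)
step 4: x0=(1.5250) x1=(0.3996)
step 5: x0=(1.5410) x1=(0.4518)
step 6: x0=(1.5538) x1=(0.5053)
step 7: x0=(1.5628) x1=(0.5605)
step 8: x0=(1.5669) x1=(0.6179)
step 9: x0=(1.5647) x1=(0.6779)
step 10: x0=(1.5547) x1=(0.7413)
step 11: x0=(1.5396) x1=(0.8069)
step 12: x0=(1.5543) x1=(0.8597)
step 13: x0=(1.6600) x1=(0.8731)
step 14: x0=(1.7654) x1=(0.8866)
step 15: x0=(1.8630) x1=(0.9035)
step 16: x0=(1.9545) x1=(0.9231)
step 17: x0=(2.0418) x1=(0.9444)
step 18: x0=(2.1262) x1=(0.9670)
step 19: x0=(2.2085) x1=(0.9905)
step 20: x0=(2.2893) x1=(1.0147)
step 21: x0=(2.3690) x1=(1.0394)
step 22: x0=(2.4478) x1=(1.0644)
step 23: x0=(2.5260) x1=(1.0897)
step 24: x0=(2.6037) x1=(1.1152)
step 25: x0=(2.6810) x1=(1.1409)
step 26: x0=(2.7580) x1=(1.1667)
step 27: x0=(2.8347) x1=(1.1926)
step 28: x0=(2.9112) x1=(1.2187)
step 29: x0=(2.9876) x1=(1.2447)
step 30: x0=(3.0639) x1=(1.2709)
step 31: x0=(3.1400) x1=(1.2971)
step 32: x0=(3.2160) x1=(1.3233)
step 33: x0=(3.2920) x1=(1.3495)
step 34: x0=(3.3679) x1=(1.3758)
step 35: x0=(3.4438) x1=(1.4021)
step 36: x0=(3.5196) x1=(1.4284)
step 37: x0=(3.5954) x1=(1.4548)
step 38: x0=(3.6711) x1=(1.4811)
step 39: x0=(3.7468) x1=(1.5075)

no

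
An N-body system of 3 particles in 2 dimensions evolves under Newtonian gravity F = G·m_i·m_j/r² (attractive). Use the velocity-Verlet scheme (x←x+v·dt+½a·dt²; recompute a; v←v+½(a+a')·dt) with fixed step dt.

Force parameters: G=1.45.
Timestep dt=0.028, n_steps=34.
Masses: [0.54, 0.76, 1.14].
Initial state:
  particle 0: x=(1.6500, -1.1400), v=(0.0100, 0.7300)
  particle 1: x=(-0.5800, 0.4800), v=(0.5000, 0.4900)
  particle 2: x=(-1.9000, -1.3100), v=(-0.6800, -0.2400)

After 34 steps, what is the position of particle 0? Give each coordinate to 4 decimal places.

step 0: x0=(1.6500, -1.1400) x1=(-0.5800, 0.4800) x2=(-1.9000, -1.3100)
step 1: x0=(1.6502, -1.1195) x1=(-0.5660, 0.4936) x2=(-1.9190, -1.3166)
step 2: x0=(1.6502, -1.0990) x1=(-0.5522, 0.5069) x2=(-1.9378, -1.3232)
step 3: x0=(1.6500, -1.0784) x1=(-0.5384, 0.5200) x2=(-1.9564, -1.3295)
step 4: x0=(1.6496, -1.0577) x1=(-0.5247, 0.5329) x2=(-1.9750, -1.3358)
step 5: x0=(1.6490, -1.0370) x1=(-0.5110, 0.5455) x2=(-1.9934, -1.3419)
step 6: x0=(1.6482, -1.0162) x1=(-0.4975, 0.5579) x2=(-2.0116, -1.3479)
step 7: x0=(1.6472, -0.9954) x1=(-0.4840, 0.5701) x2=(-2.0297, -1.3538)
step 8: x0=(1.6460, -0.9745) x1=(-0.4705, 0.5820) x2=(-2.0477, -1.3596)
step 9: x0=(1.6447, -0.9535) x1=(-0.4572, 0.5938) x2=(-2.0655, -1.3652)
step 10: x0=(1.6431, -0.9325) x1=(-0.4438, 0.6053) x2=(-2.0832, -1.3708)
step 11: x0=(1.6413, -0.9114) x1=(-0.4306, 0.6166) x2=(-2.1008, -1.3762)
step 12: x0=(1.6394, -0.8902) x1=(-0.4173, 0.6278) x2=(-2.1183, -1.3815)
step 13: x0=(1.6372, -0.8689) x1=(-0.4042, 0.6387) x2=(-2.1356, -1.3868)
step 14: x0=(1.6349, -0.8476) x1=(-0.3910, 0.6494) x2=(-2.1529, -1.3919)
step 15: x0=(1.6323, -0.8263) x1=(-0.3779, 0.6600) x2=(-2.1700, -1.3969)
step 16: x0=(1.6296, -0.8048) x1=(-0.3649, 0.6703) x2=(-2.1869, -1.4019)
step 17: x0=(1.6267, -0.7833) x1=(-0.3518, 0.6805) x2=(-2.2038, -1.4068)
step 18: x0=(1.6235, -0.7617) x1=(-0.3388, 0.6904) x2=(-2.2206, -1.4115)
step 19: x0=(1.6202, -0.7401) x1=(-0.3259, 0.7002) x2=(-2.2372, -1.4162)
step 20: x0=(1.6166, -0.7183) x1=(-0.3129, 0.7098) x2=(-2.2537, -1.4208)
step 21: x0=(1.6129, -0.6965) x1=(-0.3000, 0.7193) x2=(-2.2702, -1.4253)
step 22: x0=(1.6089, -0.6747) x1=(-0.2871, 0.7285) x2=(-2.2865, -1.4297)
step 23: x0=(1.6048, -0.6527) x1=(-0.2742, 0.7376) x2=(-2.3027, -1.4341)
step 24: x0=(1.6004, -0.6307) x1=(-0.2613, 0.7465) x2=(-2.3188, -1.4383)
step 25: x0=(1.5959, -0.6085) x1=(-0.2484, 0.7553) x2=(-2.3348, -1.4425)
step 26: x0=(1.5911, -0.5864) x1=(-0.2355, 0.7638) x2=(-2.3507, -1.4466)
step 27: x0=(1.5861, -0.5641) x1=(-0.2226, 0.7722) x2=(-2.3665, -1.4507)
step 28: x0=(1.5809, -0.5417) x1=(-0.2097, 0.7805) x2=(-2.3822, -1.4547)
step 29: x0=(1.5754, -0.5193) x1=(-0.1968, 0.7885) x2=(-2.3978, -1.4585)
step 30: x0=(1.5698, -0.4967) x1=(-0.1839, 0.7964) x2=(-2.4133, -1.4624)
step 31: x0=(1.5639, -0.4741) x1=(-0.1710, 0.8041) x2=(-2.4287, -1.4661)
step 32: x0=(1.5578, -0.4514) x1=(-0.1581, 0.8117) x2=(-2.4440, -1.4698)
step 33: x0=(1.5515, -0.4286) x1=(-0.1451, 0.8190) x2=(-2.4592, -1.4734)
step 34: x0=(1.5450, -0.4057) x1=(-0.1322, 0.8263) x2=(-2.4743, -1.4770)

(1.5450, -0.4057)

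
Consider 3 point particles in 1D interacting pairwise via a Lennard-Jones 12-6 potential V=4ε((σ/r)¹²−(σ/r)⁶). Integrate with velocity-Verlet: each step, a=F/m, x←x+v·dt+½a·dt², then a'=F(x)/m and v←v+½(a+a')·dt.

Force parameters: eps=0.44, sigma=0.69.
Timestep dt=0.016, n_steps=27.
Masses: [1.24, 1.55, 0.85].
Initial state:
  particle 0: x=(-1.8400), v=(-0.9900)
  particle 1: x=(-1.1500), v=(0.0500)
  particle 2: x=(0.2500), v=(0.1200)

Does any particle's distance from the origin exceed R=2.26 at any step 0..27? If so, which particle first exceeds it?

step 0: x0=(-1.8400) x1=(-1.1500) x2=(0.2500)
step 1: x0=(-1.8574) x1=(-1.1479) x2=(0.2519)
step 2: x0=(-1.8766) x1=(-1.1444) x2=(0.2538)
step 3: x0=(-1.8967) x1=(-1.1402) x2=(0.2556)
step 4: x0=(-1.9170) x1=(-1.1358) x2=(0.2574)
step 5: x0=(-1.9372) x1=(-1.1314) x2=(0.2592)
step 6: x0=(-1.9572) x1=(-1.1271) x2=(0.2609)
step 7: x0=(-1.9769) x1=(-1.1231) x2=(0.2626)
step 8: x0=(-1.9963) x1=(-1.1193) x2=(0.2643)
step 9: x0=(-2.0154) x1=(-1.1158) x2=(0.2659)
step 10: x0=(-2.0342) x1=(-1.1124) x2=(0.2675)
step 11: x0=(-2.0527) x1=(-1.1093) x2=(0.2691)
step 12: x0=(-2.0710) x1=(-1.1063) x2=(0.2706)
step 13: x0=(-2.0891) x1=(-1.1035) x2=(0.2721)
step 14: x0=(-2.1069) x1=(-1.1008) x2=(0.2735)
step 15: x0=(-2.1246) x1=(-1.0983) x2=(0.2749)
step 16: x0=(-2.1421) x1=(-1.0959) x2=(0.2763)
step 17: x0=(-2.1595) x1=(-1.0935) x2=(0.2776)
step 18: x0=(-2.1767) x1=(-1.0912) x2=(0.2789)
step 19: x0=(-2.1938) x1=(-1.0891) x2=(0.2802)
step 20: x0=(-2.2108) x1=(-1.0869) x2=(0.2814)
step 21: x0=(-2.2278) x1=(-1.0849) x2=(0.2826)
step 22: x0=(-2.2446) x1=(-1.0828) x2=(0.2838)
step 23: x0=(-2.2614) x1=(-1.0809) x2=(0.2849)
step 24: x0=(-2.2781) x1=(-1.0789) x2=(0.2859)
step 25: x0=(-2.2947) x1=(-1.0770) x2=(0.2870)
step 26: x0=(-2.3113) x1=(-1.0751) x2=(0.2880)
step 27: x0=(-2.3278) x1=(-1.0732) x2=(0.2889)

yes, particle 0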